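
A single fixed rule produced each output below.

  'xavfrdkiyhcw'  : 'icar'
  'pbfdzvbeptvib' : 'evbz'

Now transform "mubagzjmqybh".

The rule is to keep one character in every 3, starting at position 2 (positions 2nd, 5th, 8th, ...), then move the first 2 characters to the end (rotate left by 2).
Applying both steps to "mubagzjmqybh": "ugmb", then "mbug".

mbug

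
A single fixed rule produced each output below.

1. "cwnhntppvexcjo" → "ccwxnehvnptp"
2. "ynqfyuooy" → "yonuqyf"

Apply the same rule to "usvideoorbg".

The pattern: delete the last 2 characters, then take characters alternately from the front and the back (1st, last, 2nd, 2nd-last, ...).
So "usvideoorbg" becomes "ursovoied".

ursovoied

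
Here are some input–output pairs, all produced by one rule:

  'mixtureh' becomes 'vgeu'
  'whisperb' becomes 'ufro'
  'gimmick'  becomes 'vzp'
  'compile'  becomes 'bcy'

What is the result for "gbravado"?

The transformation: keep every other character starting from the second (positions 2nd, 4th, 6th, ...), then shift every letter 13 places forward in the alphabet (wrapping around) — i.e. ROT13.
For "gbravado", step one produces "baao"; step two turns that into "onnb".
(Check on "whisperb": → "hseb" → "ufro" ✓)

onnb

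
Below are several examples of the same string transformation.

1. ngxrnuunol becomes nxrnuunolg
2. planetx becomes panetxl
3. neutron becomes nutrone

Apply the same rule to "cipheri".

In each case the input is transformed by: move the first character to the end, then swap the first and last characters.
Doing the same to "cipheri": "cpherii".

cpherii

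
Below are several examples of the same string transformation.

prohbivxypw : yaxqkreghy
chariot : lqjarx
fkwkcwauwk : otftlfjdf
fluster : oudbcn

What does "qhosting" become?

What's happening: shift every letter 9 places forward in the alphabet (wrapping around), then delete the last character.
For "qhosting", step one produces "zqxbcrwp"; step two turns that into "zqxbcrw".

zqxbcrw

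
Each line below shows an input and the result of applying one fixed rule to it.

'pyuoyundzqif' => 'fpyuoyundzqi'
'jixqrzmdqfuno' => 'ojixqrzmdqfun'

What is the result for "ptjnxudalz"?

zptjnxudal

Looking at the pairs, the operation is to move the last character to the front.
So "ptjnxudalz" becomes "zptjnxudal".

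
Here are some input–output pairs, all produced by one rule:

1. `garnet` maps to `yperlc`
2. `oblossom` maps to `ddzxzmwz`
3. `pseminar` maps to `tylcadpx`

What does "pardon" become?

ozyalc

Looking at the pairs, the operation is to swap the front and back halves of the string, then shift every letter 11 places forward in the alphabet (wrapping around).
So "pardon" becomes "ozyalc".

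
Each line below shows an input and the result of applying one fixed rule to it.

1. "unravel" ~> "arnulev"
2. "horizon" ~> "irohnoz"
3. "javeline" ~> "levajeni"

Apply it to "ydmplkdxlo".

dklpmdyolx

In each case the input is transformed by: move the last 3 characters to the front (rotate right by 3), then reverse the string.
"ydmplkdxlo" → "xloydmplkd" → "dklpmdyolx".
(Check on "unravel": → "velunra" → "arnulev" ✓)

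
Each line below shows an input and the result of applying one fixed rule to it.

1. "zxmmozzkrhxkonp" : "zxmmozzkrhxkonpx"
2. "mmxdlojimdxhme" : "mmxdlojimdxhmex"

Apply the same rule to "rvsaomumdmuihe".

rvsaomumdmuihex

What's happening: append "x".
So "rvsaomumdmuihe" becomes "rvsaomumdmuihex".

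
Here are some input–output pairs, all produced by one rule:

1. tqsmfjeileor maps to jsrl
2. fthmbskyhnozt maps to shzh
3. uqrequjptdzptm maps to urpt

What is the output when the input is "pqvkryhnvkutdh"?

Looking at the pairs, the operation is to keep one character in every 3, starting at position 3 (positions 3rd, 6th, 9th, ...), then swap each adjacent pair of characters (1↔2, 3↔4, ...).
Starting from "pqvkryhnvkutdh": after the first operation, "vyvt"; after the second, "yvtv".
(Check on "uqrequjptdzptm": → "rutp" → "urpt" ✓)

yvtv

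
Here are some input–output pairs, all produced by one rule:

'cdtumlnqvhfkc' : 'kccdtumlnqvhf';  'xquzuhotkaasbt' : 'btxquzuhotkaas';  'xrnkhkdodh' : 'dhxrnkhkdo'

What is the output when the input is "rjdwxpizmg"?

mgrjdwxpiz

Looking at the pairs, the operation is to move the last 2 characters to the front (rotate right by 2).
On "rjdwxpizmg" that produces "mgrjdwxpiz".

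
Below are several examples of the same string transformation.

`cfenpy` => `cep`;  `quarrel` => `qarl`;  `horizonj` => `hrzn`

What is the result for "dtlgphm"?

What's happening: keep every other character starting from the first (positions 1st, 3rd, 5th, ...).
So "dtlgphm" becomes "dlpm".

dlpm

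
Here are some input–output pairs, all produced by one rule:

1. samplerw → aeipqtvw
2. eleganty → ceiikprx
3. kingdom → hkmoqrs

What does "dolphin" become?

The pattern: shift every letter 4 places forward in the alphabet (wrapping around), then sort the characters into alphabetical order.
Applying both steps to "dolphin": "hsptlmr", then "hlmprst".

hlmprst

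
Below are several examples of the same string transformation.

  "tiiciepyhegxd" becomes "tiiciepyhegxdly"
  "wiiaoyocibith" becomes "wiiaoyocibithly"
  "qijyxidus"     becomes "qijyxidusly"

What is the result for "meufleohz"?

meufleohzly

What's happening: append "ly".
On "meufleohz" that produces "meufleohzly".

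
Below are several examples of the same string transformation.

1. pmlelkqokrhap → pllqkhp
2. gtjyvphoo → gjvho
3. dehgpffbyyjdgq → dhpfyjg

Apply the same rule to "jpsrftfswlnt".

The pattern: keep every other character starting from the first (positions 1st, 3rd, 5th, ...).
For "jpsrftfswlnt" the result is "jsffwn".

jsffwn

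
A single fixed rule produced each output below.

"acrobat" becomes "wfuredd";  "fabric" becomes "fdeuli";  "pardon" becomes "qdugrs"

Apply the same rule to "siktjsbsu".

xlnwmvevv

In each case the input is transformed by: shift every letter 3 places forward in the alphabet (wrapping around), then swap the first and last characters.
For "siktjsbsu" the result is "xlnwmvevv".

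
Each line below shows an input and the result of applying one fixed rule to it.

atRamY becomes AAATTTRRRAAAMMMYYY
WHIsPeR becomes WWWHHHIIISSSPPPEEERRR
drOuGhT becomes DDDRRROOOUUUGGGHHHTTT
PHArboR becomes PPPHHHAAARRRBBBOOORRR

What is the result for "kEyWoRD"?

KKKEEEYYYWWWOOORRRDDD

What's happening: repeat every character 3 times, then convert every letter to uppercase.
On "kEyWoRD": the first step gives "kkkEEEyyyWWWoooRRRDDD", and the second then gives "KKKEEEYYYWWWOOORRRDDD".
(Check on "atRamY": → "aaatttRRRaaammmYYY" → "AAATTTRRRAAAMMMYYY" ✓)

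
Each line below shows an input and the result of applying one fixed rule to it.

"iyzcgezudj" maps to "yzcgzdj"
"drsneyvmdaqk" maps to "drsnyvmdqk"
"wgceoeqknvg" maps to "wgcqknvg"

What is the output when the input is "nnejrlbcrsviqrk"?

nnjrlbcrsvqrk

The pattern: remove every vowel.
Doing the same to "nnejrlbcrsviqrk": "nnjrlbcrsvqrk".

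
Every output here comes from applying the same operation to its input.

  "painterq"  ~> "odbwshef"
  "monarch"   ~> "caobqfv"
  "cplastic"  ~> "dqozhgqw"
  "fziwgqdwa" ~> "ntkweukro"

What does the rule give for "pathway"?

odvhokm

In each case the input is transformed by: shift every letter 12 places backward in the alphabet (wrapping around), then swap each adjacent pair of characters (1↔2, 3↔4, ...).
Applying both steps to "pathway": "dohvkom", then "odvhokm".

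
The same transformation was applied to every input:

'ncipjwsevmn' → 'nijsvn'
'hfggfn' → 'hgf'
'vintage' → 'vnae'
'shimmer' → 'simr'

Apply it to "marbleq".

mrlq

The pattern: keep every other character starting from the first (positions 1st, 3rd, 5th, ...).
"marbleq" → "mrlq".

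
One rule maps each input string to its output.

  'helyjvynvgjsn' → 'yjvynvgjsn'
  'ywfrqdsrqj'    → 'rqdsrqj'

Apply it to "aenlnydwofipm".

lnydwofipm

The transformation: delete the first 3 characters.
On "aenlnydwofipm" that produces "lnydwofipm".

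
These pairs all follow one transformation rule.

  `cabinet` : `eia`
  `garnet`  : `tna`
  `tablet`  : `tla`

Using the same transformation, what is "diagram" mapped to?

The pattern: keep every other character starting from the second (positions 2nd, 4th, 6th, ...), then reverse the string.
On "diagram": the first step gives "iga", and the second then gives "agi".

agi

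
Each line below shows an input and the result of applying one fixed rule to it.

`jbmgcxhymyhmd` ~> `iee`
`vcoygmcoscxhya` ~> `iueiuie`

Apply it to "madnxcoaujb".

The rule is to shift every letter 6 places forward in the alphabet (wrapping around), then keep only the vowels.
On "madnxcoaujb" that produces "iua".

iua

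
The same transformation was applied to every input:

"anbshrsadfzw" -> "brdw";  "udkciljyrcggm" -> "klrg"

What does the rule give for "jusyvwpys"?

Rule — keep one character in every 3, starting at position 3 (positions 3rd, 6th, 9th, ...).
"jusyvwpys" → "sws".

sws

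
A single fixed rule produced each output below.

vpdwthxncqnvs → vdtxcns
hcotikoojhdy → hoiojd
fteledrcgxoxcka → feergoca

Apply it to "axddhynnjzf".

adhnjf

Rule — keep every other character starting from the first (positions 1st, 3rd, 5th, ...).
For "axddhynnjzf" the result is "adhnjf".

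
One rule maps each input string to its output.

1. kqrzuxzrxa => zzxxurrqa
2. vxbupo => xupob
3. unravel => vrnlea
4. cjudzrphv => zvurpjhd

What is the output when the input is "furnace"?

The rule is to delete the first character, then sort the characters into reverse alphabetical order.
Applying both steps to "furnace": "urnace", then "urneca".

urneca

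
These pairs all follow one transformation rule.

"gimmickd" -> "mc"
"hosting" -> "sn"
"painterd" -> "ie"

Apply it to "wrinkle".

Looking at the pairs, the operation is to keep one character in every 3, starting at position 3 (positions 3rd, 6th, 9th, ...).
"wrinkle" → "il".

il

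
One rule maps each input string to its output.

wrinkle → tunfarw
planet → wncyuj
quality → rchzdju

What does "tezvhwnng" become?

wwpcnieqf

The rule is to move the last 3 characters to the front (rotate right by 3), then shift every letter 9 places forward in the alphabet (wrapping around).
For "tezvhwnng", step one produces "nngtezvhw"; step two turns that into "wwpcnieqf".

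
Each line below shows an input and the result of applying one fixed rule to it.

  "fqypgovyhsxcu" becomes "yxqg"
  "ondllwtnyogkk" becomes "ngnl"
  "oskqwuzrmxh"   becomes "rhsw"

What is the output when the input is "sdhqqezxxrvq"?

What's happening: keep one character in every 3, starting at position 2 (positions 2nd, 5th, 8th, ...), then swap the front and back halves of the string.
On "sdhqqezxxrvq": the first step gives "dqxv", and the second then gives "xvdq".
(Check on "oskqwuzrmxh": → "swrh" → "rhsw" ✓)

xvdq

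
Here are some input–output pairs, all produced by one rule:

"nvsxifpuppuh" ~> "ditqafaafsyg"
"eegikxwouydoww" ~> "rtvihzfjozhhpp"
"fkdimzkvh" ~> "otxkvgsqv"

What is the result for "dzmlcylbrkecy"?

xwnjwmcvpnjok

Rule — move the first 2 characters to the end (rotate left by 2), then shift every letter 11 places forward in the alphabet (wrapping around).
"dzmlcylbrkecy" → "mlcylbrkecydz" → "xwnjwmcvpnjok".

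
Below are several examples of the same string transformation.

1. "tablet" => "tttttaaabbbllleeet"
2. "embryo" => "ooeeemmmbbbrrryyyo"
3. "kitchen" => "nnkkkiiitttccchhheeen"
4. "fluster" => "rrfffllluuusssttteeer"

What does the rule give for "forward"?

Rule — repeat every character 3 times, then move the last 2 characters to the front (rotate right by 2).
"forward" → "fffooorrrwwwaaarrrddd" → "ddfffooorrrwwwaaarrrd".
(Check on "embryo": → "eeemmmbbbrrryyyooo" → "ooeeemmmbbbrrryyyo" ✓)

ddfffooorrrwwwaaarrrd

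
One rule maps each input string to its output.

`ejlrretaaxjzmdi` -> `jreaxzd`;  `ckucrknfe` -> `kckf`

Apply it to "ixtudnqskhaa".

xunsha

The transformation: keep every other character starting from the second (positions 2nd, 4th, 6th, ...).
For "ixtudnqskhaa" the result is "xunsha".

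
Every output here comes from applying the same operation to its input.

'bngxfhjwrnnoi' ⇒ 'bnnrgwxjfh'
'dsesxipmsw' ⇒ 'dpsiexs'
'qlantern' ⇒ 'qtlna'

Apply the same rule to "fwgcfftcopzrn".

Looking at the pairs, the operation is to delete the last 3 characters, then take characters alternately from the front and the back (1st, last, 2nd, 2nd-last, ...).
Applying both steps to "fwgcfftcopzrn": "fwgcfftcop", then "fpwogcctff".
(Check on "dsesxipmsw": → "dsesxip" → "dpsiexs" ✓)

fpwogcctff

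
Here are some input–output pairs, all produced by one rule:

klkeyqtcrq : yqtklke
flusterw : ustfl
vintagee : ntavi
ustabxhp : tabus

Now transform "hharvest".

In each case the input is transformed by: delete the last 3 characters, then move the last 3 characters to the front (rotate right by 3).
Applying both steps to "hharvest": "hharv", then "arvhh".
(Check on "ustabxhp": → "ustab" → "tabus" ✓)

arvhh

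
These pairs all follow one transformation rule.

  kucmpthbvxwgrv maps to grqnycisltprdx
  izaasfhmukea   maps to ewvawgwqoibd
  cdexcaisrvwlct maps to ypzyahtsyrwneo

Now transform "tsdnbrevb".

pxorzajnx

The transformation: take characters alternately from the front and the back (1st, last, 2nd, 2nd-last, ...), then shift every letter 4 places backward in the alphabet (wrapping around).
Working it through for "tsdnbrevb": intermediate "tbsvdenrb", final "pxorzajnx".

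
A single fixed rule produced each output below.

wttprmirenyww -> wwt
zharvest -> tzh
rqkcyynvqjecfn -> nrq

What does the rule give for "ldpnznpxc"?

Each output is the input with this applied: move the first 2 characters to the end (rotate left by 2), then keep only the last 3 characters.
Starting from "ldpnznpxc": after the first operation, "pnznpxcld"; after the second, "cld".

cld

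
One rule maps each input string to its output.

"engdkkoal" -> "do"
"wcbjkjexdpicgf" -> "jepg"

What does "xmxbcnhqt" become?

The rule is to delete the first 2 characters, then keep one character in every 3, starting at position 2 (positions 2nd, 5th, 8th, ...).
Applying both steps to "xmxbcnhqt": "xbcnhqt", then "bh".
(Check on "wcbjkjexdpicgf": → "bjkjexdpicgf" → "jepg" ✓)

bh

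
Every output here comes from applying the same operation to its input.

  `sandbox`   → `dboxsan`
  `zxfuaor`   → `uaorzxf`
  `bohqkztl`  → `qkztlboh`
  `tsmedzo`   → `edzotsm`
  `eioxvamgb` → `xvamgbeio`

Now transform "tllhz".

hztll

Looking at the pairs, the operation is to move the first 3 characters to the end (rotate left by 3).
Applying that to "tllhz" gives "hztll".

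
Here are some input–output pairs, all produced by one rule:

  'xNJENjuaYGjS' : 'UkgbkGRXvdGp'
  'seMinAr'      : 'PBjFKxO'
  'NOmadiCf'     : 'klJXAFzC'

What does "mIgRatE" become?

Each output is the input with this applied: shift every letter 3 places backward in the alphabet (wrapping around), then flip the case of every letter.
On "mIgRatE" that produces "JfDoXQb".

JfDoXQb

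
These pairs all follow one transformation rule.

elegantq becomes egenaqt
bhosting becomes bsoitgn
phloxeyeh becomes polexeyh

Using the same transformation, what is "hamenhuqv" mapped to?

The transformation: swap each adjacent pair of characters (1↔2, 3↔4, ...), then delete the first character.
"hamenhuqv" → "hemhnquv".

hemhnquv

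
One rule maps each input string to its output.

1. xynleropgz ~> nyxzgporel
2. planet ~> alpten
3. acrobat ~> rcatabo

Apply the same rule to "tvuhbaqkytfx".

uvtxftykqabh

The rule is to reverse the string, then move the last 3 characters to the front (rotate right by 3).
On "tvuhbaqkytfx": the first step gives "xftykqabhuvt", and the second then gives "uvtxftykqabh".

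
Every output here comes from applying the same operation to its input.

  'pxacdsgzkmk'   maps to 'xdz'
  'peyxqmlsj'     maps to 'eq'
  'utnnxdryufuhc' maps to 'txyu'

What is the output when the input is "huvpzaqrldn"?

Looking at the pairs, the operation is to delete the last 2 characters, then keep one character in every 3, starting at position 2 (positions 2nd, 5th, 8th, ...).
On "huvpzaqrldn": the first step gives "huvpzaqrl", and the second then gives "uzr".

uzr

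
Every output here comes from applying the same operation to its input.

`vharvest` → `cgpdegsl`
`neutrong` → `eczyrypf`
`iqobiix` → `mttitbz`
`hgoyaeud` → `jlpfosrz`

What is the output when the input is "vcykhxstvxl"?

What's happening: shift every letter 11 places forward in the alphabet (wrapping around), then move the first 3 characters to the end (rotate left by 3).
On "vcykhxstvxl": the first step gives "gnjvsidegiw", and the second then gives "vsidegiwgnj".
(Check on "iqobiix": → "tbzmtti" → "mttitbz" ✓)

vsidegiwgnj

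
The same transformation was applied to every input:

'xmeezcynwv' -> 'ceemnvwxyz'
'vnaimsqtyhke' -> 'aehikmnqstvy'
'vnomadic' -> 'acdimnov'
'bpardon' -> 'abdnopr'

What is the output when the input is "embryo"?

bemory

The pattern: sort the characters into alphabetical order.
Doing the same to "embryo": "bemory".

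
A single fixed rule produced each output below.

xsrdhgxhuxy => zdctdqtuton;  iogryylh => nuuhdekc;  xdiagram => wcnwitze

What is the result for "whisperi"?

olanesde

The pattern: move the first 3 characters to the end (rotate left by 3), then shift every letter 4 places backward in the alphabet (wrapping around).
Applying both steps to "whisperi": "speriwhi", then "olanesde".
(Check on "xdiagram": → "agramxdi" → "wcnwitze" ✓)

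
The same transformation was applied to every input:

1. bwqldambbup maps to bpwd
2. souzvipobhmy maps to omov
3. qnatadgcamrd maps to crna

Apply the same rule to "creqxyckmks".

What's happening: keep one character in every 3, starting at position 2 (positions 2nd, 5th, 8th, ...), then swap the front and back halves of the string.
Working it through for "creqxyckmks": intermediate "rxks", final "ksrx".
(Check on "bwqldambbup": → "wdbp" → "bpwd" ✓)

ksrx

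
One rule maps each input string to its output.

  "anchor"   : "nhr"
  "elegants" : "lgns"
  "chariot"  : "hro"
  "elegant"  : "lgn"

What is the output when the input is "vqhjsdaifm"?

Rule — keep every other character starting from the second (positions 2nd, 4th, 6th, ...).
So "vqhjsdaifm" becomes "qjdim".

qjdim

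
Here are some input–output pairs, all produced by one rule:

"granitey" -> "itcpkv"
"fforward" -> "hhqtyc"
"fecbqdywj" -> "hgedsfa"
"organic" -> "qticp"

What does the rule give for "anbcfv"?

cpde

Each output is the input with this applied: shift every letter 2 places forward in the alphabet (wrapping around), then delete the last 2 characters.
Working it through for "anbcfv": intermediate "cpdehx", final "cpde".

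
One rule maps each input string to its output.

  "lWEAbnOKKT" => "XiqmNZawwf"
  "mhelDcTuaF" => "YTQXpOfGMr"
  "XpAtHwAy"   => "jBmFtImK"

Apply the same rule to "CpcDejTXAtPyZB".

oBOpQVfjmFbKln

Each output is the input with this applied: shift every letter 12 places forward in the alphabet (wrapping around), then flip the case of every letter.
For "CpcDejTXAtPyZB", step one produces "OboPqvFJMfBkLN"; step two turns that into "oBOpQVfjmFbKln".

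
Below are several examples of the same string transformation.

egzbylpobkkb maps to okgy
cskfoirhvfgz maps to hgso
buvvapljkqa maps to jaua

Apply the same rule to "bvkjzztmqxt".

mtvz

The transformation: keep one character in every 3, starting at position 2 (positions 2nd, 5th, 8th, ...), then swap the front and back halves of the string.
For "bvkjzztmqxt", step one produces "vzmt"; step two turns that into "mtvz".
(Check on "buvvapljkqa": → "uaja" → "jaua" ✓)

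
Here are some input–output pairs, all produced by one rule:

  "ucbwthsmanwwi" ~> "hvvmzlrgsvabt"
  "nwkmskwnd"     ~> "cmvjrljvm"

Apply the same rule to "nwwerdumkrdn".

mcqjltcqdvvm

In each case the input is transformed by: reverse the string, then shift every letter 1 place backward in the alphabet (wrapping around).
Starting from "nwwerdumkrdn": after the first operation, "ndrkmudrewwn"; after the second, "mcqjltcqdvvm".
(Check on "ucbwthsmanwwi": → "iwwnamshtwbcu" → "hvvmzlrgsvabt" ✓)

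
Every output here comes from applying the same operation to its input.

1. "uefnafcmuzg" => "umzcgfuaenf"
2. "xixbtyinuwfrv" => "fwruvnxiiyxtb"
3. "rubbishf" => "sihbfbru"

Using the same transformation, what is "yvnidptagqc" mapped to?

gaqtcpydvin

What's happening: move the last 3 characters to the front (rotate right by 3), then take characters alternately from the front and the back (1st, last, 2nd, 2nd-last, ...).
For "yvnidptagqc", step one produces "gqcyvnidpta"; step two turns that into "gaqtcpydvin".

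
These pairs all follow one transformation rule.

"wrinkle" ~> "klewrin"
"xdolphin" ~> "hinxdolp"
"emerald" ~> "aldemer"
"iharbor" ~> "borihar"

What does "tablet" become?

What's happening: move the last 3 characters to the front (rotate right by 3).
"tablet" → "lettab".

lettab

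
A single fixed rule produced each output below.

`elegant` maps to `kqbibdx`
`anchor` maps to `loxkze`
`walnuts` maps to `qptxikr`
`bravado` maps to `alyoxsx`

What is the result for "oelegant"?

Each output is the input with this applied: move the last 2 characters to the front (rotate right by 2), then shift every letter 3 places backward in the alphabet (wrapping around).
"oelegant" → "ntoelega" → "kqlbibdx".

kqlbibdx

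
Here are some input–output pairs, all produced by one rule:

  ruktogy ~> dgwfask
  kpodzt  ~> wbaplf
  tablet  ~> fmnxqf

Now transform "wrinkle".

What's happening: shift every letter 12 places forward in the alphabet (wrapping around).
Doing the same to "wrinkle": "iduzwxq".

iduzwxq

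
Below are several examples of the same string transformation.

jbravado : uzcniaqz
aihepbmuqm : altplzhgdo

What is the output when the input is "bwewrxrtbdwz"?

Looking at the pairs, the operation is to shift every letter 1 place backward in the alphabet (wrapping around), then swap the front and back halves of the string.
Starting from "bwewrxrtbdwz": after the first operation, "avdvqwqsacvy"; after the second, "qsacvyavdvqw".
(Check on "aihepbmuqm": → "zhgdoaltpl" → "altplzhgdo" ✓)

qsacvyavdvqw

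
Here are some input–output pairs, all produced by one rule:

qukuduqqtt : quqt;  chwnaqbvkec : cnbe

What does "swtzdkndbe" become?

szne

The transformation: keep one character in every 3, starting at position 1 (positions 1st, 4th, 7th, ...).
On "swtzdkndbe" that produces "szne".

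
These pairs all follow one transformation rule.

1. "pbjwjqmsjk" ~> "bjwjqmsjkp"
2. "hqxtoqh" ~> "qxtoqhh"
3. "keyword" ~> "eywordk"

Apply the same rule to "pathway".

The rule is to move the first character to the end.
"pathway" → "athwayp".

athwayp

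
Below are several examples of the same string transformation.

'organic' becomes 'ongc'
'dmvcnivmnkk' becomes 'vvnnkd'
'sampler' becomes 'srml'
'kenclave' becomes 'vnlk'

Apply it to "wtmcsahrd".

Each output is the input with this applied: keep every other character starting from the first (positions 1st, 3rd, 5th, ...), then sort the characters into reverse alphabetical order.
Starting from "wtmcsahrd": after the first operation, "wmshd"; after the second, "wsmhd".

wsmhd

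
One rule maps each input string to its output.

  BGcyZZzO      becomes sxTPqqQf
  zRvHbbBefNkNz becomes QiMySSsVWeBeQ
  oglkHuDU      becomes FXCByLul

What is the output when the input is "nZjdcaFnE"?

EqAUTRwEv

Each output is the input with this applied: flip the case of every letter, then shift every letter 9 places backward in the alphabet (wrapping around).
"nZjdcaFnE" → "NzJDCAfNe" → "EqAUTRwEv".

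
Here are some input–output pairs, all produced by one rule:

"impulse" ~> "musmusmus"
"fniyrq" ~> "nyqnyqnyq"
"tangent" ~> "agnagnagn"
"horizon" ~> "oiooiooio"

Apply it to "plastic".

lsilsilsi

The rule is to keep every other character starting from the second (positions 2nd, 4th, 6th, ...), then write the whole string 3 times in a row.
For "plastic", step one produces "lsi"; step two turns that into "lsilsilsi".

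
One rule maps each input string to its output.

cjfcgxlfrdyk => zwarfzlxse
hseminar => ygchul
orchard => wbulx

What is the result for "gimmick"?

ggcwe

Each output is the input with this applied: delete the first 2 characters, then shift every letter 6 places backward in the alphabet (wrapping around).
Applying that to "gimmick" gives "ggcwe".
(Check on "orchard": → "chard" → "wbulx" ✓)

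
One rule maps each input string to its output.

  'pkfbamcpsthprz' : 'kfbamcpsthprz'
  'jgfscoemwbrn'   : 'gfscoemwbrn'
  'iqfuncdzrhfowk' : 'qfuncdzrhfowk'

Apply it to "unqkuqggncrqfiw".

nqkuqggncrqfiw

Looking at the pairs, the operation is to delete the first character.
"unqkuqggncrqfiw" → "nqkuqggncrqfiw".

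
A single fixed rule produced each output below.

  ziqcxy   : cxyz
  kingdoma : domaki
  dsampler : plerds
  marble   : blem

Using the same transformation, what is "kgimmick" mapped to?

mickkg

What's happening: swap the front and back halves of the string, then delete the last 2 characters.
Working it through for "kgimmick": intermediate "mickkgim", final "mickkg".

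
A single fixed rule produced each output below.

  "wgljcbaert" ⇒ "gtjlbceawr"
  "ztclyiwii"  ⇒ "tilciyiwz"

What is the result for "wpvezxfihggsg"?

pgevxzifghsgw

The pattern: swap the first and last characters, then swap each adjacent pair of characters (1↔2, 3↔4, ...).
On "wpvezxfihggsg" that produces "pgevxzifghsgw".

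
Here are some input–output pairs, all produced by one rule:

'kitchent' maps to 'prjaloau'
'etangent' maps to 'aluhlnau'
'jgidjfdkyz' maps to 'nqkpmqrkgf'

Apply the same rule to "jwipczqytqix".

The rule is to swap each adjacent pair of characters (1↔2, 3↔4, ...), then shift every letter 7 places forward in the alphabet (wrapping around).
On "jwipczqytqix" that produces "dqwpgjfxxaep".
(Check on "kitchent": → "ikctehtn" → "prjaloau" ✓)

dqwpgjfxxaep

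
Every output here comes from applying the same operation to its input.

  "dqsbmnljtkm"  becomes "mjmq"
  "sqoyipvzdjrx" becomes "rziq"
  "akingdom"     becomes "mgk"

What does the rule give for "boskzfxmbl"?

Looking at the pairs, the operation is to keep one character in every 3, starting at position 2 (positions 2nd, 5th, 8th, ...), then reverse the string.
Working it through for "boskzfxmbl": intermediate "ozm", final "mzo".

mzo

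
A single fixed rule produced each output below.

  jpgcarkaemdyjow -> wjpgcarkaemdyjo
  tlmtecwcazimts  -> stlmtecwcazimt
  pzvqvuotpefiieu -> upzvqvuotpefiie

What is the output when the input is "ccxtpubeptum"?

What's happening: move the last character to the front.
Applying that to "ccxtpubeptum" gives "mccxtpubeptu".

mccxtpubeptu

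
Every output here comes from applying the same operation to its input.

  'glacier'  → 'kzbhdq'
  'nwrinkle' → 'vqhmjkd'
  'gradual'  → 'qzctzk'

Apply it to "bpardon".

What's happening: delete the first character, then shift every letter 1 place backward in the alphabet (wrapping around).
"bpardon" → "pardon" → "ozqcnm".

ozqcnm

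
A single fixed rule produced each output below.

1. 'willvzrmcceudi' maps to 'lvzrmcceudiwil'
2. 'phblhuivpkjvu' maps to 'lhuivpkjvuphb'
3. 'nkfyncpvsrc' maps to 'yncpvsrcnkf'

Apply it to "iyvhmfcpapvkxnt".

Each output is the input with this applied: move the first 3 characters to the end (rotate left by 3).
"iyvhmfcpapvkxnt" → "hmfcpapvkxntiyv".

hmfcpapvkxntiyv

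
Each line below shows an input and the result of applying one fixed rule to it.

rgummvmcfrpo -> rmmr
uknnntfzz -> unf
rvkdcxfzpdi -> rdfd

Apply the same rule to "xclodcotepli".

Rule — keep one character in every 3, starting at position 1 (positions 1st, 4th, 7th, ...).
"xclodcotepli" → "xoop".

xoop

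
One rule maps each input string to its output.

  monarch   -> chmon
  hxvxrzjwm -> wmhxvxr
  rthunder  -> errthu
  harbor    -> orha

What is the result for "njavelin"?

The transformation: move the last 2 characters to the front (rotate right by 2), then delete the last 2 characters.
"njavelin" → "innjavel" → "innjav".

innjav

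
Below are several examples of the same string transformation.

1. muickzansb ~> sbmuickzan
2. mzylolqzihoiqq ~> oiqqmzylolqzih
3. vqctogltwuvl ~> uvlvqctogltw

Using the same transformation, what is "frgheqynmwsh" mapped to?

wshfrgheqynm

Looking at the pairs, the operation is to move the first 3 characters to the end (rotate left by 3), then swap the front and back halves of the string.
Working it through for "frgheqynmwsh": intermediate "heqynmwshfrg", final "wshfrgheqynm".
(Check on "mzylolqzihoiqq": → "lolqzihoiqqmzy" → "oiqqmzylolqzih" ✓)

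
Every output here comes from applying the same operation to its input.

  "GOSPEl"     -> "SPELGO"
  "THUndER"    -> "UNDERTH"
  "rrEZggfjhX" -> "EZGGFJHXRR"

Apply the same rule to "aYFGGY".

The transformation: move the first 2 characters to the end (rotate left by 2), then convert every letter to uppercase.
"aYFGGY" → "FGGYaY" → "FGGYAY".

FGGYAY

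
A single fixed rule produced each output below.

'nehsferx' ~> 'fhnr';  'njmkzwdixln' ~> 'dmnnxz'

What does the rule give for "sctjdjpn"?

dpst

Rule — keep every other character starting from the first (positions 1st, 3rd, 5th, ...), then sort the characters into alphabetical order.
For "sctjdjpn", step one produces "stdp"; step two turns that into "dpst".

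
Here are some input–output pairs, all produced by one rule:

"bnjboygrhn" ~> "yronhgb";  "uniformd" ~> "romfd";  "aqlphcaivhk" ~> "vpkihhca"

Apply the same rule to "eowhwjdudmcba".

Rule — delete the first 3 characters, then sort the characters into reverse alphabetical order.
Working it through for "eowhwjdudmcba": intermediate "hwjdudmcba", final "wumjhddcba".

wumjhddcba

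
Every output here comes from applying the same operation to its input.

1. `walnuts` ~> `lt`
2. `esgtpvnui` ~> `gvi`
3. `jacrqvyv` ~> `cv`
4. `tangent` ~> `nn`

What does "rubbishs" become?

bs

What's happening: keep one character in every 3, starting at position 3 (positions 3rd, 6th, 9th, ...).
On "rubbishs" that produces "bs".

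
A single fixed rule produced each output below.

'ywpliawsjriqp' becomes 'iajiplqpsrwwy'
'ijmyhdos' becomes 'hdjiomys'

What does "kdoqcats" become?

cakdqots

The transformation: sort the characters into alphabetical order, then swap each adjacent pair of characters (1↔2, 3↔4, ...).
"kdoqcats" → "cakdqots".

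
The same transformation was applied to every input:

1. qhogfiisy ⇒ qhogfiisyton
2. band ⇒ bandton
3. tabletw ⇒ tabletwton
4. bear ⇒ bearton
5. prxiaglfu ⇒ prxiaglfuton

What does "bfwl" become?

bfwlton

What's happening: append "ton".
On "bfwl" that produces "bfwlton".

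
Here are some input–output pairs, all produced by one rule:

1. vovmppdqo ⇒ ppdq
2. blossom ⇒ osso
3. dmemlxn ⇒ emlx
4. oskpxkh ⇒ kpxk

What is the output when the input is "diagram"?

Rule — move the last character to the front, then keep only the last 4 characters.
On "diagram": the first step gives "mdiagra", and the second then gives "agra".
(Check on "dmemlxn": → "ndmemlx" → "emlx" ✓)

agra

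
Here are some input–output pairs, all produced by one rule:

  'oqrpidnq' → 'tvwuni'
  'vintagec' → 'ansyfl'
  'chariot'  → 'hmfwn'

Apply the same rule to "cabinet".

The pattern: delete the last 2 characters, then shift every letter 5 places forward in the alphabet (wrapping around).
"cabinet" → "cabin" → "hfgns".

hfgns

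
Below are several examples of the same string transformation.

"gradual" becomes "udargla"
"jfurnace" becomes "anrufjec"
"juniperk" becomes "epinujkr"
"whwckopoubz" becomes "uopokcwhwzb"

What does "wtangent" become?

egnatwtn

Looking at the pairs, the operation is to move the last 2 characters to the front (rotate right by 2), then reverse the string.
So "wtangent" becomes "egnatwtn".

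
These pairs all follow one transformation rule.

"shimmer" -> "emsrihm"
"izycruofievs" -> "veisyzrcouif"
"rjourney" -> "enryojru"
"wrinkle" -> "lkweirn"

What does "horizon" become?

ozhnroi

The rule is to move the last 3 characters to the front (rotate right by 3), then swap each adjacent pair of characters (1↔2, 3↔4, ...).
Applying that to "horizon" gives "ozhnroi".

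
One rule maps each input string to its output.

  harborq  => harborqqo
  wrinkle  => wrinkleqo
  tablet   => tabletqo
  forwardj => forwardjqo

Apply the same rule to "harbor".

The pattern: append "qo".
"harbor" → "harborqo".

harborqo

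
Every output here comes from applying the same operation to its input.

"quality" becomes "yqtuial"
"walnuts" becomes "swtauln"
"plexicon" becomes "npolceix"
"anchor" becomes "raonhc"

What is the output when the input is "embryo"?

oeymrb

The rule is to reverse the string, then take characters alternately from the front and the back (1st, last, 2nd, 2nd-last, ...).
Working it through for "embryo": intermediate "oyrbme", final "oeymrb".
(Check on "walnuts": → "stunlaw" → "swtauln" ✓)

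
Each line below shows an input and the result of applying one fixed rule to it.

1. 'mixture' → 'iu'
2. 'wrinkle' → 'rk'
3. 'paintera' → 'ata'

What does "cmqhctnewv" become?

mce

Rule — keep one character in every 3, starting at position 2 (positions 2nd, 5th, 8th, ...).
On "cmqhctnewv" that produces "mce".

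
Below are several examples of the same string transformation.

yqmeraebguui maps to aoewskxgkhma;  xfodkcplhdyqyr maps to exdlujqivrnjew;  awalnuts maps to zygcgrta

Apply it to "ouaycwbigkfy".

leuageichomq

In each case the input is transformed by: move the last 2 characters to the front (rotate right by 2), then shift every letter 6 places forward in the alphabet (wrapping around).
On "ouaycwbigkfy": the first step gives "fyouaycwbigk", and the second then gives "leuageichomq".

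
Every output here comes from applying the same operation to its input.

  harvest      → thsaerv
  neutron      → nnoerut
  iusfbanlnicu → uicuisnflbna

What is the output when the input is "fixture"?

The rule is to reverse the string, then take characters alternately from the front and the back (1st, last, 2nd, 2nd-last, ...).
"fixture" → "erutxif" → "efriuxt".

efriuxt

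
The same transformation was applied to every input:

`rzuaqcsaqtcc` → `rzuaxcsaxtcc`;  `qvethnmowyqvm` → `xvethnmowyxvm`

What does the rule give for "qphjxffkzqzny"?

Rule — replace every "q" with "x".
Applying that to "qphjxffkzqzny" gives "xphjxffkzxzny".

xphjxffkzxzny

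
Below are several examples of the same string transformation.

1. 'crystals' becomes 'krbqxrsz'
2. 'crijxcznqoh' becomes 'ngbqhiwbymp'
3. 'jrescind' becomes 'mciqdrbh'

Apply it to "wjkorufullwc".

vbvijnqtetkk

The rule is to shift every letter 1 place backward in the alphabet (wrapping around), then move the last 2 characters to the front (rotate right by 2).
For "wjkorufullwc", step one produces "vijnqtetkkvb"; step two turns that into "vbvijnqtetkk".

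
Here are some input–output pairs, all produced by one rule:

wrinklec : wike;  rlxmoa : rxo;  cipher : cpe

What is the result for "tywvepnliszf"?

tweniz

Looking at the pairs, the operation is to keep every other character starting from the first (positions 1st, 3rd, 5th, ...).
For "tywvepnliszf" the result is "tweniz".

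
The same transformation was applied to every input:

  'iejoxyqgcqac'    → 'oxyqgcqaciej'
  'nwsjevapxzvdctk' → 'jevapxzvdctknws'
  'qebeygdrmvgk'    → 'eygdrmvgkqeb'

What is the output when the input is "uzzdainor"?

Looking at the pairs, the operation is to move the first 3 characters to the end (rotate left by 3).
Doing the same to "uzzdainor": "dainoruzz".

dainoruzz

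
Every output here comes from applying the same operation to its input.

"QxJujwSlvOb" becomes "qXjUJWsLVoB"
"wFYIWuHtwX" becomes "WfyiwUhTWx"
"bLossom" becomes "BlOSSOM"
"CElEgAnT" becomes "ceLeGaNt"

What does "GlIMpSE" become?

gLimPse

In each case the input is transformed by: flip the case of every letter.
For "GlIMpSE" the result is "gLimPse".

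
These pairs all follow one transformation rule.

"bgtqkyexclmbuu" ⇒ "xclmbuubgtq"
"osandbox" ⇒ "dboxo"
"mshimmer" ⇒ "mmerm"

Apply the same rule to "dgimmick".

mickd

The pattern: swap the front and back halves of the string, then delete the last 3 characters.
So "dgimmick" becomes "mickd".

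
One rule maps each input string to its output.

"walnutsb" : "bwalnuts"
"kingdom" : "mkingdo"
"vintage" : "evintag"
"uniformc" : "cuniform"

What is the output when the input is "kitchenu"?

ukitchen

The transformation: move the last character to the front.
For "kitchenu" the result is "ukitchen".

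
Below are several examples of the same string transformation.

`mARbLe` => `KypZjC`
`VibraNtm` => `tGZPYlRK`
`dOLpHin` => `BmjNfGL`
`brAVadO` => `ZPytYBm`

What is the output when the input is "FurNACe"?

dSPlyaC

Rule — flip the case of every letter, then shift every letter 2 places backward in the alphabet (wrapping around).
For "FurNACe", step one produces "fURnacE"; step two turns that into "dSPlyaC".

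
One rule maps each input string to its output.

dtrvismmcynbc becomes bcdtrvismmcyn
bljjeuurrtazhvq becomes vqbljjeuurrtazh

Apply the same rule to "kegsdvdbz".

The pattern: move the last 2 characters to the front (rotate right by 2).
For "kegsdvdbz" the result is "bzkegsdvd".

bzkegsdvd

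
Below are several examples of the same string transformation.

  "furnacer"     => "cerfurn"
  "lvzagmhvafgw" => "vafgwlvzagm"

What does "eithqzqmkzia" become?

mkziaeithqz

The pattern: swap the front and back halves of the string, then delete the first character.
On "eithqzqmkzia": the first step gives "qmkziaeithqz", and the second then gives "mkziaeithqz".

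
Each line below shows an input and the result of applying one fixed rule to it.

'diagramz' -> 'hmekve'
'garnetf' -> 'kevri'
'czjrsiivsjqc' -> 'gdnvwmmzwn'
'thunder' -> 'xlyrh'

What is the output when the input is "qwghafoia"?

uaklejs

The rule is to shift every letter 4 places forward in the alphabet (wrapping around), then delete the last 2 characters.
Working it through for "qwghafoia": intermediate "uaklejsme", final "uaklejs".
(Check on "garnetf": → "kevrixj" → "kevri" ✓)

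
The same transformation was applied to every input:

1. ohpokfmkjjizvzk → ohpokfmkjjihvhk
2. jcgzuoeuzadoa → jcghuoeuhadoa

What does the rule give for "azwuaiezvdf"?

ahwuaiehvdf

Looking at the pairs, the operation is to replace every "z" with "h".
Applying that to "azwuaiezvdf" gives "ahwuaiehvdf".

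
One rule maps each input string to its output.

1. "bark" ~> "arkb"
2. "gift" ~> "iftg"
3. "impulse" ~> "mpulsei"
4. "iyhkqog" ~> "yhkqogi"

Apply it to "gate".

Each output is the input with this applied: move the first character to the end.
Doing the same to "gate": "ateg".

ateg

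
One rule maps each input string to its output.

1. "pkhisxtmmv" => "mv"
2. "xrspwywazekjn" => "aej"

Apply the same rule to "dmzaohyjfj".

In each case the input is transformed by: keep every other character starting from the second (positions 2nd, 4th, 6th, ...), then delete the first 3 characters.
Applying that to "dmzaohyjfj" gives "jj".

jj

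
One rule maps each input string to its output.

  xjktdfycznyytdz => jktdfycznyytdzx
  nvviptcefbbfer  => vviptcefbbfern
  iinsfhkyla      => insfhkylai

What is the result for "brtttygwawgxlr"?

Rule — move the first character to the end.
So "brtttygwawgxlr" becomes "rtttygwawgxlrb".

rtttygwawgxlrb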